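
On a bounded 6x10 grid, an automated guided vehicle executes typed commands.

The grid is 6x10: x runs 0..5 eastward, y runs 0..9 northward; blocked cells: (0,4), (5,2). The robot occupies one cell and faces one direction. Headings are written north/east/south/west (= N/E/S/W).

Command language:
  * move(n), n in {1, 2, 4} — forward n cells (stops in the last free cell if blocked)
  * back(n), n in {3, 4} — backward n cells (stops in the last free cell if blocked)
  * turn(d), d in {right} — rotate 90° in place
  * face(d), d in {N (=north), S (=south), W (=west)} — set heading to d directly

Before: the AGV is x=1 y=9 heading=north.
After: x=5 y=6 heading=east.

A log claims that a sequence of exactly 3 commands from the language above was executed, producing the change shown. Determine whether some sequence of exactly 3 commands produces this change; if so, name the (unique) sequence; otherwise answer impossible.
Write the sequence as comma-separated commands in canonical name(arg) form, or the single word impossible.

key: cell and facing (now E) both changed — the 3 commands mix motion and turning
t0: x=1 y=9 heading=north
[1] after back(3): x=1 y=6 heading=north
[2] after turn(right): x=1 y=6 heading=east
[3] after move(4): x=5 y=6 heading=east
no rival 3-sequence matches.

back(3), turn(right), move(4)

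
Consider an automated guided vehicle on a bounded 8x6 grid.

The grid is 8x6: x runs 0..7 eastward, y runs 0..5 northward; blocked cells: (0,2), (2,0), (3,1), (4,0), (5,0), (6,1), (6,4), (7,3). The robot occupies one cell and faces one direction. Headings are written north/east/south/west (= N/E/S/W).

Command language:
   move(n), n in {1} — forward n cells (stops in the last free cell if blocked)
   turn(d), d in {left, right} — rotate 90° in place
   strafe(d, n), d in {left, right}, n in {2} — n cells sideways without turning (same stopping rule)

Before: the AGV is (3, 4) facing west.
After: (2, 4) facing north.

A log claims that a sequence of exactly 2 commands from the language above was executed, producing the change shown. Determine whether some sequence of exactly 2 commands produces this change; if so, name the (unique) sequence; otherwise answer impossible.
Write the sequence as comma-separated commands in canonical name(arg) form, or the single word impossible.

move(1), turn(right)

key: order matters: swapping move(1) and turn(right) lands elsewhere
begin: (3, 4) facing west
t=1 move(1) ⇒ (2, 4) facing west
t=2 turn(right) ⇒ (2, 4) facing north
all 25 alternatives checked — unique.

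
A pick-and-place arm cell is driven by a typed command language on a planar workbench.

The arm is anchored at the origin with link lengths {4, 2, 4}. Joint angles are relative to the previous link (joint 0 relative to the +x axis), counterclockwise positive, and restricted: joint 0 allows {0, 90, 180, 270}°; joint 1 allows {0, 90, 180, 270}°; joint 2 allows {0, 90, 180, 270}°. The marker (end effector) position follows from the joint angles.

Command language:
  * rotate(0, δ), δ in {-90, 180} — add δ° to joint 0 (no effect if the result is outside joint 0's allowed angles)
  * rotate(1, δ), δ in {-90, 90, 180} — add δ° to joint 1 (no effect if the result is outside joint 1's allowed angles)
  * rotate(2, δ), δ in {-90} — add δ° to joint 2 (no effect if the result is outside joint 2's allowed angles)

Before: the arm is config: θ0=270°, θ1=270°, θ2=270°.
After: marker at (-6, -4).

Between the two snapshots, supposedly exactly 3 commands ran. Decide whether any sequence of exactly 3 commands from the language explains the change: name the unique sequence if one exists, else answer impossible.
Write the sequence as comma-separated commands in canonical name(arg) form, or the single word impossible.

rotate(2, -90), rotate(2, -90), rotate(2, -90)

from: config: θ0=270°, θ1=270°, θ2=270°
t=1 rotate(2, -90) ⇒ config: θ0=270°, θ1=270°, θ2=180°
t=2 rotate(2, -90) ⇒ config: θ0=270°, θ1=270°, θ2=90°
t=3 rotate(2, -90) ⇒ config: θ0=270°, θ1=270°, θ2=0°
no other 3-command option fits: unique.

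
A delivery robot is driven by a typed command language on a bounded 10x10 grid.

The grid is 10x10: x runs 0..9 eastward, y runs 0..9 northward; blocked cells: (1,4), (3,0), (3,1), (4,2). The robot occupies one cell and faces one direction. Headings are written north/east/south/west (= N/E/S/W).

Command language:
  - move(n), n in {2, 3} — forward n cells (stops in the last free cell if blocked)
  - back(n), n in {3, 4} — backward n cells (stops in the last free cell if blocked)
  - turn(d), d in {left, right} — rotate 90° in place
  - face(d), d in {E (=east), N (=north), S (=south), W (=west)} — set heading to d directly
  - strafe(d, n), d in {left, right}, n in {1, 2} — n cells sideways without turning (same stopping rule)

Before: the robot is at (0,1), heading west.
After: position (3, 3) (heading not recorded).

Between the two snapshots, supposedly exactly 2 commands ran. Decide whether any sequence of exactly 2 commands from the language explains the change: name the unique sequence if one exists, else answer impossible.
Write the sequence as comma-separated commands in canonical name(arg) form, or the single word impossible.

strafe(right, 2), back(3)

key: order matters: swapping strafe(right, 2) and back(3) lands elsewhere
from: at (0,1), heading west
step 1 (strafe(right, 2)): at (0,3), heading west
step 2 (back(3)): at (3,3), heading west
no rival 2-sequence matches.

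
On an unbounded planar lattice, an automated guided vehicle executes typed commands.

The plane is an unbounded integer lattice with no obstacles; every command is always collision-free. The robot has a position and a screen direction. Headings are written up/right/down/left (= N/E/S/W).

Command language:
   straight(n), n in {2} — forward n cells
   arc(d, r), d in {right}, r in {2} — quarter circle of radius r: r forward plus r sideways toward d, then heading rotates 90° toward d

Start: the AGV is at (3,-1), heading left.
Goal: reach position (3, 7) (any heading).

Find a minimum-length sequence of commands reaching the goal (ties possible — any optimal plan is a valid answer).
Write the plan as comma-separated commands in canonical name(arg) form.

t0: at (3,-1), heading left
[1] after arc(right, 2): at (1,1), heading up
[2] after straight(2): at (1,3), heading up
[3] after straight(2): at (1,5), heading up
[4] after arc(right, 2): at (3,7), heading right
shorter routes all fall short; 4 is best.

arc(right, 2), straight(2), straight(2), arc(right, 2)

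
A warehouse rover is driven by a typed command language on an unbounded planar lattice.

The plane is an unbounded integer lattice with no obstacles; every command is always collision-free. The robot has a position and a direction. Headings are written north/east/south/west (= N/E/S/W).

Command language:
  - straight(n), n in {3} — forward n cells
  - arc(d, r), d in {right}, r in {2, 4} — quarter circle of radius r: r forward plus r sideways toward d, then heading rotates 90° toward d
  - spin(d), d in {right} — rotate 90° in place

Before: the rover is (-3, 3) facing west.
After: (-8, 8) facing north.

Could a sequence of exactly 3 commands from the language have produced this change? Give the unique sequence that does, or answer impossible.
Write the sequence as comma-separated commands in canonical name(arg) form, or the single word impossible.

key: cell and facing (now N) both changed — the 3 commands mix motion and turning
t0: (-3, 3) facing west
step 1 (straight(3)): (-6, 3) facing west
step 2 (arc(right, 2)): (-8, 5) facing north
step 3 (straight(3)): (-8, 8) facing north
all 64 alternatives checked — unique.

straight(3), arc(right, 2), straight(3)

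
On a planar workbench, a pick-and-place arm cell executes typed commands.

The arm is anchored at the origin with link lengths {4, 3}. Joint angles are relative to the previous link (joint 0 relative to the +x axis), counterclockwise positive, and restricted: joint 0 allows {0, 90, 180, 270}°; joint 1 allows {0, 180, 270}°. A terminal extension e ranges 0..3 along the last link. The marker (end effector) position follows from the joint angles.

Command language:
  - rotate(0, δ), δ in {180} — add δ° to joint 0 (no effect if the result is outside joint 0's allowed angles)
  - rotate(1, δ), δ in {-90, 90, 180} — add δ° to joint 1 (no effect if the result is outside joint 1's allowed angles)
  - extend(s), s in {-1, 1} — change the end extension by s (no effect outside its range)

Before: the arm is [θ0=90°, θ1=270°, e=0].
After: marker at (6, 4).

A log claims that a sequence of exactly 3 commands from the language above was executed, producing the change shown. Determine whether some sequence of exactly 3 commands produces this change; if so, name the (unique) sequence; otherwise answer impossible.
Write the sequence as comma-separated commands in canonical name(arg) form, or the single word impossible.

extend(1), extend(1), extend(1)

initial: [θ0=90°, θ1=270°, e=0]
step 1 (extend(1)): [θ0=90°, θ1=270°, e=1]
step 2 (extend(1)): [θ0=90°, θ1=270°, e=2]
step 3 (extend(1)): [θ0=90°, θ1=270°, e=3]
uniquely the one of 216 3-step routes that fits.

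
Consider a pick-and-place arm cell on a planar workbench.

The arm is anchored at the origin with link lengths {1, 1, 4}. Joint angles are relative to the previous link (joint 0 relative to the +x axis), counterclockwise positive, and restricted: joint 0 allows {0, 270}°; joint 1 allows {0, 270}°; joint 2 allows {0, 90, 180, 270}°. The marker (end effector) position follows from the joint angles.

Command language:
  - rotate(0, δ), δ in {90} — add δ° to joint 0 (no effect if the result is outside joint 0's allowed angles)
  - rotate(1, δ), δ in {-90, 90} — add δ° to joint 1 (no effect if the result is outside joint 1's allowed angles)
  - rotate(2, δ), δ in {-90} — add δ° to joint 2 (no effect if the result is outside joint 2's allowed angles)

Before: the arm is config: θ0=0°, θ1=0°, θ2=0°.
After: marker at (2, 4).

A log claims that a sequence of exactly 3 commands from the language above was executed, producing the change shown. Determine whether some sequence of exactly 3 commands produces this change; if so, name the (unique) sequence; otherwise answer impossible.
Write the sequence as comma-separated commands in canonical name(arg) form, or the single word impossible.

initial: config: θ0=0°, θ1=0°, θ2=0°
1. rotate(2, -90) → config: θ0=0°, θ1=0°, θ2=270°
2. rotate(2, -90) → config: θ0=0°, θ1=0°, θ2=180°
3. rotate(2, -90) → config: θ0=0°, θ1=0°, θ2=90°
no rival 3-sequence matches.

rotate(2, -90), rotate(2, -90), rotate(2, -90)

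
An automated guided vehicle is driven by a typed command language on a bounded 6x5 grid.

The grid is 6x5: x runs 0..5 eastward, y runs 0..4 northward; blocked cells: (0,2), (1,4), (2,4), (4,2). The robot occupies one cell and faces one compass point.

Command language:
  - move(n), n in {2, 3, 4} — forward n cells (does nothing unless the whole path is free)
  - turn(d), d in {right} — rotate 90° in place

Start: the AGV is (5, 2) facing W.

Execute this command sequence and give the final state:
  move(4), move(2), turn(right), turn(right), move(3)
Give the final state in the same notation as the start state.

(5, 2) facing E

begin: (5, 2) facing W
[1] after move(4): (5, 2) facing W
[2] after move(2): (5, 2) facing W
[3] after turn(right): (5, 2) facing N
[4] after turn(right): (5, 2) facing E
[5] after move(3): (5, 2) facing E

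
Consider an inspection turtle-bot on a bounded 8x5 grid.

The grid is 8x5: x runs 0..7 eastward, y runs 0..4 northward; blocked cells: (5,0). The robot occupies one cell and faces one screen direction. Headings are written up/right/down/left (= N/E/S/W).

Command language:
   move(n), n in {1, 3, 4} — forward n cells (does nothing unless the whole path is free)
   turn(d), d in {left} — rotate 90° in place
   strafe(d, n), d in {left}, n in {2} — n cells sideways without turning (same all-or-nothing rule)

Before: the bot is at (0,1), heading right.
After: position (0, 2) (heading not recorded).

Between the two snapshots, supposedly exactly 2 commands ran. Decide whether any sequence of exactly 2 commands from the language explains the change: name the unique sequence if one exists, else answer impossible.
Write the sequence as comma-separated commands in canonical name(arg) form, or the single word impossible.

key: running move(1) before turn(left) would end elsewhere — order is forced
begin: at (0,1), heading right
t=1 turn(left) ⇒ at (0,1), heading up
t=2 move(1) ⇒ at (0,2), heading up
all 25 alternatives checked — unique.

turn(left), move(1)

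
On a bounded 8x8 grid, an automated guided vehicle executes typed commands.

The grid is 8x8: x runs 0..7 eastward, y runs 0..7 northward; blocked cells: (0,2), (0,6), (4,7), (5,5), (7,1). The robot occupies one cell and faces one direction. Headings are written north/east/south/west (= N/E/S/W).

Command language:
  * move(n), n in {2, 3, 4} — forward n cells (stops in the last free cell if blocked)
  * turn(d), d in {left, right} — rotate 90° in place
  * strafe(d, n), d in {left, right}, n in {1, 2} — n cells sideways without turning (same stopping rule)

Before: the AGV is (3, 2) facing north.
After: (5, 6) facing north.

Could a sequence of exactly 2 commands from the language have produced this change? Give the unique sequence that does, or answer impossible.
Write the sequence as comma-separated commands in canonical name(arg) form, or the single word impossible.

key: still facing N at the end — nothing in the sequence rotates
start: (3, 2) facing north
t=1 move(4) ⇒ (3, 6) facing north
t=2 strafe(right, 2) ⇒ (5, 6) facing north
uniquely the one of 81 2-step routes that fits.

move(4), strafe(right, 2)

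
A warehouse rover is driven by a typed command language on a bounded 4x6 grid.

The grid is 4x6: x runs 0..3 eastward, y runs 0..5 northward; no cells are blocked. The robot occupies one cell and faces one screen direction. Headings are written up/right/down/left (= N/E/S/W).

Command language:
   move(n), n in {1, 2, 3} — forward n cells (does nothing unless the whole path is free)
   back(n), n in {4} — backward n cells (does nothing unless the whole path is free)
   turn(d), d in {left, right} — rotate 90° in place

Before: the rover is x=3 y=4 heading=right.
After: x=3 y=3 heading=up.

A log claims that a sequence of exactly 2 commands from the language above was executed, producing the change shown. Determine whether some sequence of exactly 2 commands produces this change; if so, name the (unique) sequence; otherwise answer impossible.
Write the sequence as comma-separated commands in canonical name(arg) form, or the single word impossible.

impossible

every 2-command combo misses the target.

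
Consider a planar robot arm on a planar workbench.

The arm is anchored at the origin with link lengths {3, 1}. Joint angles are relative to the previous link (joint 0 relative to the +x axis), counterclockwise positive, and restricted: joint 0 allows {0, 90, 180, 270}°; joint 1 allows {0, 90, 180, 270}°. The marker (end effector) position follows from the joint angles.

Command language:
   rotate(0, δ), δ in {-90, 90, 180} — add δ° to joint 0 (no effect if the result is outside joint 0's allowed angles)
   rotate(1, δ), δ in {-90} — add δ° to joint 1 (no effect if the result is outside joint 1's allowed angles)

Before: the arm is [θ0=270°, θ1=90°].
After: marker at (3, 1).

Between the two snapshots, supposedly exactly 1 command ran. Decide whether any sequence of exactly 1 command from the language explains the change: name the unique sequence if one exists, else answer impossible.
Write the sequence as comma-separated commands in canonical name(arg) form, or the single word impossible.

start: [θ0=270°, θ1=90°]
1. rotate(0, 90) → [θ0=0°, θ1=90°]
no other 1-command option fits: unique.

rotate(0, 90)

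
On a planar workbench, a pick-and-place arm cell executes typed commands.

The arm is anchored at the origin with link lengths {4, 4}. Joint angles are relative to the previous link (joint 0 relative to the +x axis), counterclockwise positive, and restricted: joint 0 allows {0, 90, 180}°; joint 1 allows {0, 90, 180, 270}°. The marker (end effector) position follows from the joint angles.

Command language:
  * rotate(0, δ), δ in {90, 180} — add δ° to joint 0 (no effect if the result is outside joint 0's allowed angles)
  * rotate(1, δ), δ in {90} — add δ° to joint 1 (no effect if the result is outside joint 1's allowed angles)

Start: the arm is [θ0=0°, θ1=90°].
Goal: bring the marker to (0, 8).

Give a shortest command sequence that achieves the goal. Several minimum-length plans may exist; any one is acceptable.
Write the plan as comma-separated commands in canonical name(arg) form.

rotate(1, 90), rotate(1, 90), rotate(1, 90), rotate(0, 90)

initial: [θ0=0°, θ1=90°]
t=1 rotate(1, 90) ⇒ [θ0=0°, θ1=180°]
t=2 rotate(1, 90) ⇒ [θ0=0°, θ1=270°]
t=3 rotate(1, 90) ⇒ [θ0=0°, θ1=0°]
t=4 rotate(0, 90) ⇒ [θ0=90°, θ1=0°]
shorter routes all fall short; 4 is best.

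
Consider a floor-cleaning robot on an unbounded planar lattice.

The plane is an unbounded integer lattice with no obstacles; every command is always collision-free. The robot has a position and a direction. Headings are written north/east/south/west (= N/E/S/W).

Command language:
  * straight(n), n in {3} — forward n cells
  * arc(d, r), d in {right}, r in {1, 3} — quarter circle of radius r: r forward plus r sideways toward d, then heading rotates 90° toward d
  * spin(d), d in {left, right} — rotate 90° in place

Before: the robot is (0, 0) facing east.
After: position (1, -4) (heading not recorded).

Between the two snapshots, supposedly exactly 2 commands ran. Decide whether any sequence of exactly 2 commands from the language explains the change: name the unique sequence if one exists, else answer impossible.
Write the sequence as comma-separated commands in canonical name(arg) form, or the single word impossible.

key: order matters: swapping arc(right, 1) and straight(3) lands elsewhere
t0: (0, 0) facing east
t=1 arc(right, 1) ⇒ (1, -1) facing south
t=2 straight(3) ⇒ (1, -4) facing south
no other 2-command option fits: unique.

arc(right, 1), straight(3)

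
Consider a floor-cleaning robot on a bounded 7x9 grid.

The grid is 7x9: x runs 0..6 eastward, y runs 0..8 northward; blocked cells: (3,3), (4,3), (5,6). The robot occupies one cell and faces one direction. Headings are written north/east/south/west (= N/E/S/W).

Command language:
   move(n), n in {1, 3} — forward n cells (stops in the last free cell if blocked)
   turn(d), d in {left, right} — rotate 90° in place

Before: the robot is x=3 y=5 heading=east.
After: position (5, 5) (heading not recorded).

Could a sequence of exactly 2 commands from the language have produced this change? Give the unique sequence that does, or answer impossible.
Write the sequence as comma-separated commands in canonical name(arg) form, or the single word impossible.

move(1), move(1)

start: x=3 y=5 heading=east
t=1 move(1) ⇒ x=4 y=5 heading=east
t=2 move(1) ⇒ x=5 y=5 heading=east
uniquely the one of 16 2-step routes that fits.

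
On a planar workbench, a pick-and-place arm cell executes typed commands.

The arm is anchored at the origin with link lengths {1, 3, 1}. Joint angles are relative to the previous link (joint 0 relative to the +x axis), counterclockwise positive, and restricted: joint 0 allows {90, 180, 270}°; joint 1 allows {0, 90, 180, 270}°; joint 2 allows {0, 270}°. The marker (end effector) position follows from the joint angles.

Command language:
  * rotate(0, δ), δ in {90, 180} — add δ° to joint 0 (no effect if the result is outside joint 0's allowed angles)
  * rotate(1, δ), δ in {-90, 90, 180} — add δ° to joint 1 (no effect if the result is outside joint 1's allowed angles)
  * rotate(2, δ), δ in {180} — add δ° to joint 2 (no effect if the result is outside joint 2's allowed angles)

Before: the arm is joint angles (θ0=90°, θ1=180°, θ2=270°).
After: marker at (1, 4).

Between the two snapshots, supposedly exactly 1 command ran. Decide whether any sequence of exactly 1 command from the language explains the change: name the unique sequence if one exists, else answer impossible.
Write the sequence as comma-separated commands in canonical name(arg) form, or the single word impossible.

rotate(1, 180)

begin: joint angles (θ0=90°, θ1=180°, θ2=270°)
step 1 (rotate(1, 180)): joint angles (θ0=90°, θ1=0°, θ2=270°)
no rival 1-sequence matches.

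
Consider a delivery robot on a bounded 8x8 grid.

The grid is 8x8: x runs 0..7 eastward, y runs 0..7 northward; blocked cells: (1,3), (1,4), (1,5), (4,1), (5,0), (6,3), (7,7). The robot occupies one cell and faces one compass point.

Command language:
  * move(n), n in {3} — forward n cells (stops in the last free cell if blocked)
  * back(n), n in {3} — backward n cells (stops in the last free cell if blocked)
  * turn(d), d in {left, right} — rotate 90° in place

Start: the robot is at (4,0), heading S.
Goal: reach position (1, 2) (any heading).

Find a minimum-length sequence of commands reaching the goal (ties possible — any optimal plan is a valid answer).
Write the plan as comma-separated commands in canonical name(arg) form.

turn(right), move(3), turn(right), move(3)

start: at (4,0), heading S
step 1 (turn(right)): at (4,0), heading W
step 2 (move(3)): at (1,0), heading W
step 3 (turn(right)): at (1,0), heading N
step 4 (move(3)): at (1,2), heading N
nothing shorter than 4 reaches the goal.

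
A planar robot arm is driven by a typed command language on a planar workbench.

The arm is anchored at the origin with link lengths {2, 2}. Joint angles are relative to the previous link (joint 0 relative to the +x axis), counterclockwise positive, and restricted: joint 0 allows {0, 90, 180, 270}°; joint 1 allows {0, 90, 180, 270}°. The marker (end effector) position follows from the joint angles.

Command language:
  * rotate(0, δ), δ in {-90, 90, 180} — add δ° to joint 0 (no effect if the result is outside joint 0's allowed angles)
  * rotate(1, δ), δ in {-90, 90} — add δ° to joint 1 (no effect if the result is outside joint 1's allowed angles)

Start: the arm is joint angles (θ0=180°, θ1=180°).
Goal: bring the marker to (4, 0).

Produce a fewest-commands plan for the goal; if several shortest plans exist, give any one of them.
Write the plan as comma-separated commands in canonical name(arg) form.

rotate(1, 90), rotate(1, 90), rotate(0, 180)

begin: joint angles (θ0=180°, θ1=180°)
1. rotate(1, 90) → joint angles (θ0=180°, θ1=270°)
2. rotate(1, 90) → joint angles (θ0=180°, θ1=0°)
3. rotate(0, 180) → joint angles (θ0=0°, θ1=0°)
nothing shorter than 3 reaches the goal.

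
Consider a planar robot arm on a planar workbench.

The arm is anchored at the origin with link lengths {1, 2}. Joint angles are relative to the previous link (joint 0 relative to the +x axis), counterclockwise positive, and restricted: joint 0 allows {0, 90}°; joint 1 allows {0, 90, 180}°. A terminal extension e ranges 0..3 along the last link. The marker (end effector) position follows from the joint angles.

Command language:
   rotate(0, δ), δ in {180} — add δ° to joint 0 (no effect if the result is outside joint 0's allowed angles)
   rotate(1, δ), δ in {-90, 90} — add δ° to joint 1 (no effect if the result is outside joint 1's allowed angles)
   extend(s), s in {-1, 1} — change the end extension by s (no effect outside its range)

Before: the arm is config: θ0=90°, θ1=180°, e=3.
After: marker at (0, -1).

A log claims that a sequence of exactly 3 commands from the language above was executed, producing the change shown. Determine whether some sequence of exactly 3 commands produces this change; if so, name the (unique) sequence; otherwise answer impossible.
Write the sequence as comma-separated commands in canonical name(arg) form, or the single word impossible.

extend(-1), extend(-1), extend(-1)

t0: config: θ0=90°, θ1=180°, e=3
[1] after extend(-1): config: θ0=90°, θ1=180°, e=2
[2] after extend(-1): config: θ0=90°, θ1=180°, e=1
[3] after extend(-1): config: θ0=90°, θ1=180°, e=0
all 125 alternatives checked — unique.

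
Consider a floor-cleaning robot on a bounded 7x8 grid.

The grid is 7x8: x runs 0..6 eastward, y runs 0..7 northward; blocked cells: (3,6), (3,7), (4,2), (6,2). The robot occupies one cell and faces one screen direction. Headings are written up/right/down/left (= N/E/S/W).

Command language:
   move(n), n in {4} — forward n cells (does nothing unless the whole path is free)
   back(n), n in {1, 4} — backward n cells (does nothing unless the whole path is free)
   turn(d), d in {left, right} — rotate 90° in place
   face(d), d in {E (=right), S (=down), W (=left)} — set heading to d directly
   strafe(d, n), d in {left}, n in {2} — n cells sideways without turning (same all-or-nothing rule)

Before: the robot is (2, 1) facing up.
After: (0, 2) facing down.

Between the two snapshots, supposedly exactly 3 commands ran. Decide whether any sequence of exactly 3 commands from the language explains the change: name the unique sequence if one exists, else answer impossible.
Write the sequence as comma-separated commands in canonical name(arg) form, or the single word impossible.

key: position moved to (0,2) AND the heading swung to S — translation plus rotation needed
from: (2, 1) facing up
[1] after strafe(left, 2): (0, 1) facing up
[2] after face(S): (0, 1) facing down
[3] after back(1): (0, 2) facing down
no rival 3-sequence matches.

strafe(left, 2), face(S), back(1)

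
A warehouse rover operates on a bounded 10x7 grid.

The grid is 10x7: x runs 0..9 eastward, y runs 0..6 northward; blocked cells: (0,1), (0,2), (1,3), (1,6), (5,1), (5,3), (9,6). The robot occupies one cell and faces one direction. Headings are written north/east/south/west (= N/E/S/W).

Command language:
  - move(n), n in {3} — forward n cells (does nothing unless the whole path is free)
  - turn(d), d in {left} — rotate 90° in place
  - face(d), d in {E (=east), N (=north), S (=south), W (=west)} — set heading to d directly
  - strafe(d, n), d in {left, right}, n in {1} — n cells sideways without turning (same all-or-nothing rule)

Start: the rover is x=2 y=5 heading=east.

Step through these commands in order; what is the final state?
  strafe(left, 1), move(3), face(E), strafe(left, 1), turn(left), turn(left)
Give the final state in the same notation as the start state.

initial: x=2 y=5 heading=east
step 1 (strafe(left, 1)): x=2 y=6 heading=east
step 2 (move(3)): x=5 y=6 heading=east
step 3 (face(E)): x=5 y=6 heading=east
step 4 (strafe(left, 1)): x=5 y=6 heading=east
step 5 (turn(left)): x=5 y=6 heading=north
step 6 (turn(left)): x=5 y=6 heading=west

x=5 y=6 heading=west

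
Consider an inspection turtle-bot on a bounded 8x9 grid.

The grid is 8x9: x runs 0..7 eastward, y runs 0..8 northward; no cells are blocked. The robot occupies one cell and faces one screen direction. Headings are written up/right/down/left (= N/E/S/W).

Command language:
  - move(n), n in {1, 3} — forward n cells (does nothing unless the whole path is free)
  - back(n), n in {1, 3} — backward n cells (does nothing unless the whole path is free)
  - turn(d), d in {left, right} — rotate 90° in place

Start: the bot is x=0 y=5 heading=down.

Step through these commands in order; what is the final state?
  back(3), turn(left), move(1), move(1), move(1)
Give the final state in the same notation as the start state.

x=3 y=8 heading=right

start: x=0 y=5 heading=down
[1] after back(3): x=0 y=8 heading=down
[2] after turn(left): x=0 y=8 heading=right
[3] after move(1): x=1 y=8 heading=right
[4] after move(1): x=2 y=8 heading=right
[5] after move(1): x=3 y=8 heading=right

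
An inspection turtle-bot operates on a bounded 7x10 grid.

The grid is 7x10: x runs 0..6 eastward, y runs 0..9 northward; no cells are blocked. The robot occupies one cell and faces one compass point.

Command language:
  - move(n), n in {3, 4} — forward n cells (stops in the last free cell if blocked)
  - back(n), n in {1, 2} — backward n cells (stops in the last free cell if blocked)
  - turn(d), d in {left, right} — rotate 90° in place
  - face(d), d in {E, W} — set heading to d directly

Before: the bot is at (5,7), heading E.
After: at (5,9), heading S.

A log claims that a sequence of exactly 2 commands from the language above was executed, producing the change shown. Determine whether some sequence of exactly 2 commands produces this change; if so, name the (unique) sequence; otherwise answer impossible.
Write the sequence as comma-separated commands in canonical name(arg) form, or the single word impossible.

turn(right), back(2)

key: running back(2) before turn(right) would end elsewhere — order is forced
t0: at (5,7), heading E
t=1 turn(right) ⇒ at (5,7), heading S
t=2 back(2) ⇒ at (5,9), heading S
no rival 2-sequence matches.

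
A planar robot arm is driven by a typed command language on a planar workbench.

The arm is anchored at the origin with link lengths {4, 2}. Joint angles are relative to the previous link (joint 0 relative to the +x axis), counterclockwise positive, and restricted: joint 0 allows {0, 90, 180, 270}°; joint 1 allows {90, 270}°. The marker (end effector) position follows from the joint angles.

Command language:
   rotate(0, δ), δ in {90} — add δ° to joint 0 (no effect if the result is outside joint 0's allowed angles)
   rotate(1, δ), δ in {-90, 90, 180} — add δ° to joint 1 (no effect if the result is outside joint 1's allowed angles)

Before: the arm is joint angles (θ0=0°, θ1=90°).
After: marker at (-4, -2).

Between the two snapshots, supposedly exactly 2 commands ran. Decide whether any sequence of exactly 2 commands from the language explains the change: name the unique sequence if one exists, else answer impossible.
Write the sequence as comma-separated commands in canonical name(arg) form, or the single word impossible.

rotate(0, 90), rotate(0, 90)

from: joint angles (θ0=0°, θ1=90°)
[1] after rotate(0, 90): joint angles (θ0=90°, θ1=90°)
[2] after rotate(0, 90): joint angles (θ0=180°, θ1=90°)
no other 2-command option fits: unique.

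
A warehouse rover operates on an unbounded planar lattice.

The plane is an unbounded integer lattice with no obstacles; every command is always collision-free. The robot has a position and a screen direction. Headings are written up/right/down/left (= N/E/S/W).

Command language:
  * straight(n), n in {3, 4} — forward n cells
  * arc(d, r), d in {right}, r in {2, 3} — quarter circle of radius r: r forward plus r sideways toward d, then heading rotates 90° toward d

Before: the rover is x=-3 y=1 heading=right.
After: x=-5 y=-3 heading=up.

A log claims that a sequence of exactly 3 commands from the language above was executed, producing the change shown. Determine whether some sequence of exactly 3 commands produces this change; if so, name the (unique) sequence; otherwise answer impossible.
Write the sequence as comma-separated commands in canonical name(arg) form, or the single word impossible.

arc(right, 3), arc(right, 3), arc(right, 2)

key: cell and facing (now N) both changed — the 3 commands mix motion and turning
from: x=-3 y=1 heading=right
t=1 arc(right, 3) ⇒ x=0 y=-2 heading=down
t=2 arc(right, 3) ⇒ x=-3 y=-5 heading=left
t=3 arc(right, 2) ⇒ x=-5 y=-3 heading=up
all 64 alternatives checked — unique.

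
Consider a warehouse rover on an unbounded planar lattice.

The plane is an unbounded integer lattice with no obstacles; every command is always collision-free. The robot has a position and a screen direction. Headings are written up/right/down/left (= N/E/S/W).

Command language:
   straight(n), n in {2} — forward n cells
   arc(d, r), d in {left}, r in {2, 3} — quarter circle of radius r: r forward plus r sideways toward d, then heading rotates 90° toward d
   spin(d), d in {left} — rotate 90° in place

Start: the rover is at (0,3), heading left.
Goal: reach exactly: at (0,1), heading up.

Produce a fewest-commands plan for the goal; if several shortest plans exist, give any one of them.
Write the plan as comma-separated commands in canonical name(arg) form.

arc(left, 2), arc(left, 2), spin(left), straight(2)

initial: at (0,3), heading left
t=1 arc(left, 2) ⇒ at (-2,1), heading down
t=2 arc(left, 2) ⇒ at (0,-1), heading right
t=3 spin(left) ⇒ at (0,-1), heading up
t=4 straight(2) ⇒ at (0,1), heading up
nothing shorter than 4 reaches the goal.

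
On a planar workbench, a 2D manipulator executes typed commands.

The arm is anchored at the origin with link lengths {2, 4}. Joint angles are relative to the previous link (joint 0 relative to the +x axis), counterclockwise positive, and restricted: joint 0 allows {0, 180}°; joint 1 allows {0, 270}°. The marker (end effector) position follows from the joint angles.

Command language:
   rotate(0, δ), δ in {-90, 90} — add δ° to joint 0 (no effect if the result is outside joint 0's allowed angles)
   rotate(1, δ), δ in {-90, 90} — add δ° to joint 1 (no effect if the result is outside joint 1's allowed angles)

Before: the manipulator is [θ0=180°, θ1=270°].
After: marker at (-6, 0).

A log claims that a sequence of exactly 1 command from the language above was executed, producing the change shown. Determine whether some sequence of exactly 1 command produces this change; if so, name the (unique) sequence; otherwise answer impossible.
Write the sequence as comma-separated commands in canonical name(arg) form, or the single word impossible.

rotate(1, 90)

begin: [θ0=180°, θ1=270°]
[1] after rotate(1, 90): [θ0=180°, θ1=0°]
uniquely the one of 4 1-step routes that fits.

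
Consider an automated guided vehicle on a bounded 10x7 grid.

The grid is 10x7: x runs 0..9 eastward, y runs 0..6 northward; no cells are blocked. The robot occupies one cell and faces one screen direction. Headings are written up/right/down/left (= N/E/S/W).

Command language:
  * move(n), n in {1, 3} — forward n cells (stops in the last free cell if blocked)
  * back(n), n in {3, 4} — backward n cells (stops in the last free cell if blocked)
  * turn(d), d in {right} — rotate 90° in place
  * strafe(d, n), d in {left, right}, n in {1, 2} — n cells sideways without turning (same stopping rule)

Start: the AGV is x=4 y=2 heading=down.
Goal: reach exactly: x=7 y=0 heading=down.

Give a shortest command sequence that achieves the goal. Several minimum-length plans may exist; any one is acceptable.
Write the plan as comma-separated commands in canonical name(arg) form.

begin: x=4 y=2 heading=down
t=1 strafe(left, 1) ⇒ x=5 y=2 heading=down
t=2 strafe(left, 2) ⇒ x=7 y=2 heading=down
t=3 move(3) ⇒ x=7 y=0 heading=down
shorter routes all fall short; 3 is best.

strafe(left, 1), strafe(left, 2), move(3)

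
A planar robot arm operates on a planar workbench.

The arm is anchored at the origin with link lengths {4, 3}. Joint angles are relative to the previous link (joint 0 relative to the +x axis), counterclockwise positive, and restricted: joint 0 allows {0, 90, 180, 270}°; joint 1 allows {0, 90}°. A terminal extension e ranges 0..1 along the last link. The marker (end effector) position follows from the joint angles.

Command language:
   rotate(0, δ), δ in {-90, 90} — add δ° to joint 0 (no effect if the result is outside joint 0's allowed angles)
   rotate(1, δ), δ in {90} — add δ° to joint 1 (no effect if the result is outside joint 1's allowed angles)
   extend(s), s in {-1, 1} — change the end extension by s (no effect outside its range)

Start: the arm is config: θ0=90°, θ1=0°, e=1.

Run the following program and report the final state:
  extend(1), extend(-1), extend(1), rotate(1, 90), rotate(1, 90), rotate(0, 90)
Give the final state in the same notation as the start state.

config: θ0=180°, θ1=90°, e=1

initial: config: θ0=90°, θ1=0°, e=1
step 1 (extend(1)): config: θ0=90°, θ1=0°, e=1
step 2 (extend(-1)): config: θ0=90°, θ1=0°, e=0
step 3 (extend(1)): config: θ0=90°, θ1=0°, e=1
step 4 (rotate(1, 90)): config: θ0=90°, θ1=90°, e=1
step 5 (rotate(1, 90)): config: θ0=90°, θ1=90°, e=1
step 6 (rotate(0, 90)): config: θ0=180°, θ1=90°, e=1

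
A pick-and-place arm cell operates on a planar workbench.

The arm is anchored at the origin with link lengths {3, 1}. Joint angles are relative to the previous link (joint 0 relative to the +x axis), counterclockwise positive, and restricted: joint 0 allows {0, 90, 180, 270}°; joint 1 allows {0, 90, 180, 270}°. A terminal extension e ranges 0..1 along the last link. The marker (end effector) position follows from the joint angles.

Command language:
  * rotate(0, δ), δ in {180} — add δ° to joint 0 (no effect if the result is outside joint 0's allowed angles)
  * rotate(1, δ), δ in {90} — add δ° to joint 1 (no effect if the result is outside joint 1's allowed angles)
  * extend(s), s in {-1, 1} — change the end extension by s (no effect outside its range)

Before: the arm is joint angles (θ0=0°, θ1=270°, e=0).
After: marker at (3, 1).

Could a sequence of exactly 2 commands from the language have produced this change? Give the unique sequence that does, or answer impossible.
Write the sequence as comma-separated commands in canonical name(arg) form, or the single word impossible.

rotate(1, 90), rotate(1, 90)

from: joint angles (θ0=0°, θ1=270°, e=0)
step 1 (rotate(1, 90)): joint angles (θ0=0°, θ1=0°, e=0)
step 2 (rotate(1, 90)): joint angles (θ0=0°, θ1=90°, e=0)
no rival 2-sequence matches.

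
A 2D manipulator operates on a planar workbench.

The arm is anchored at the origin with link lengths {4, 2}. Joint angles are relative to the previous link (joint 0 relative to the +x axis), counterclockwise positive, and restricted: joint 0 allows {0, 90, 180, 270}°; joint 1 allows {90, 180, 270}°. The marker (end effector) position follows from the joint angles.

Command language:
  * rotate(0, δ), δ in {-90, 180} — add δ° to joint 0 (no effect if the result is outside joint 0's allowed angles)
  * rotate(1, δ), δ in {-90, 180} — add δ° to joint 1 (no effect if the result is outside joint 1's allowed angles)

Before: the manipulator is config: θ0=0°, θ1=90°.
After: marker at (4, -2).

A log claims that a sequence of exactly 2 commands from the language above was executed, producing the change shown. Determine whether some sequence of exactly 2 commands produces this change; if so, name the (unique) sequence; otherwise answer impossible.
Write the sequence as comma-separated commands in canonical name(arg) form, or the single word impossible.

rotate(1, -90), rotate(1, 180)

key: order matters: swapping rotate(1, -90) and rotate(1, 180) lands elsewhere
from: config: θ0=0°, θ1=90°
t=1 rotate(1, -90) ⇒ config: θ0=0°, θ1=90°
t=2 rotate(1, 180) ⇒ config: θ0=0°, θ1=270°
all 16 alternatives checked — unique.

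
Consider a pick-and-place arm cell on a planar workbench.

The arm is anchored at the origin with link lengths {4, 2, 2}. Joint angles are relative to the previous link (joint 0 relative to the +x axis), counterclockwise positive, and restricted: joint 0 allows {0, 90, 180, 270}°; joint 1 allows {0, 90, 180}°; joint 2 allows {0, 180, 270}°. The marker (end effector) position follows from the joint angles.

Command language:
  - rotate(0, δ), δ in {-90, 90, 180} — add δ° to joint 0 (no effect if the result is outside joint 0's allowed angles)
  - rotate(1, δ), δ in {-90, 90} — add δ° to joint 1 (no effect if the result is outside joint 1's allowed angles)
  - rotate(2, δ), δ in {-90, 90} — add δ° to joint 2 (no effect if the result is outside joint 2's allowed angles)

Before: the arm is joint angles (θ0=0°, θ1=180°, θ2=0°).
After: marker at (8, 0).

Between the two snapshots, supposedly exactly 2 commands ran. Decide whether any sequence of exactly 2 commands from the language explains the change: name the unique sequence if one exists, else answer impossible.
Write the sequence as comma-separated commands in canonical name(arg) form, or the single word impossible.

rotate(1, -90), rotate(1, -90)

t0: joint angles (θ0=0°, θ1=180°, θ2=0°)
1. rotate(1, -90) → joint angles (θ0=0°, θ1=90°, θ2=0°)
2. rotate(1, -90) → joint angles (θ0=0°, θ1=0°, θ2=0°)
no rival 2-sequence matches.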